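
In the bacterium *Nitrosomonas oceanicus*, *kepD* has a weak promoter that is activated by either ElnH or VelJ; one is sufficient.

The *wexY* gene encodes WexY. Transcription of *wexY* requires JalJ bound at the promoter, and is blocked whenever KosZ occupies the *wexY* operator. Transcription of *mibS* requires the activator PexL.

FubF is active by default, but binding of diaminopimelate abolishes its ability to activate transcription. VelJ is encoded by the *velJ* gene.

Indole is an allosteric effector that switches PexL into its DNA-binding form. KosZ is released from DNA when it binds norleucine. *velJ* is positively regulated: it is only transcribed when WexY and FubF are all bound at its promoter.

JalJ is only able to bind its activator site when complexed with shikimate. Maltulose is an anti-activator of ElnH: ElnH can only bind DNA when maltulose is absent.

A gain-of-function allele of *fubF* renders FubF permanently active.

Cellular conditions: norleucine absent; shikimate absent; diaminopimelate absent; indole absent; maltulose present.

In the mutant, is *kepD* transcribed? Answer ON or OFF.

OFF

Maltulose is present, so ElnH is inactive.
Shikimate is absent, so JalJ is inactive.
Norleucine is absent, so KosZ is active.
With repressor KosZ bound, *wexY* is not transcribed.
So WexY is not produced.
FubF is constitutively active in this strain.
Required activator WexY is absent, so *velJ* is not transcribed.
So VelJ is not produced.
No activator is available at the *kepD* promoter, so *kepD* is not transcribed.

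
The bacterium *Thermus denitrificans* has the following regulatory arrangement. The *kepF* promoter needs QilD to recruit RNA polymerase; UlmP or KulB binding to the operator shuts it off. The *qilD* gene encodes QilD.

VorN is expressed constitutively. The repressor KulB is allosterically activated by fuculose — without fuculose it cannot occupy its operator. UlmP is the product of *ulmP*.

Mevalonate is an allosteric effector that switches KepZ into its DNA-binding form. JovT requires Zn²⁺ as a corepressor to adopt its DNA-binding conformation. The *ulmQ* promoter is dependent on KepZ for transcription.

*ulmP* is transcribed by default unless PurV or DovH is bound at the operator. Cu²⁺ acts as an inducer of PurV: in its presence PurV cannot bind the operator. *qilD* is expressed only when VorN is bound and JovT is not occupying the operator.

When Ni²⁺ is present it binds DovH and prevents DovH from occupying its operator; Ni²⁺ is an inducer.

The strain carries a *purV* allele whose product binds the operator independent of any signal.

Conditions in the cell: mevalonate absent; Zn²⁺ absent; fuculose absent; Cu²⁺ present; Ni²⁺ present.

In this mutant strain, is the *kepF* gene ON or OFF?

PurV is constitutively active in this strain.
Ni²⁺ is present, so DovH is inactive.
With repressor PurV bound, *ulmP* is not transcribed.
So UlmP is not produced.
Zn²⁺ is absent, so JovT is inactive.
VorN is produced constitutively and is active.
No repressor is bound and VorN is active, so *qilD* is transcribed.
So QilD is produced and active.
Fuculose is absent, so KulB is inactive.
No repressor is bound and QilD is active, so *kepF* is transcribed.

ON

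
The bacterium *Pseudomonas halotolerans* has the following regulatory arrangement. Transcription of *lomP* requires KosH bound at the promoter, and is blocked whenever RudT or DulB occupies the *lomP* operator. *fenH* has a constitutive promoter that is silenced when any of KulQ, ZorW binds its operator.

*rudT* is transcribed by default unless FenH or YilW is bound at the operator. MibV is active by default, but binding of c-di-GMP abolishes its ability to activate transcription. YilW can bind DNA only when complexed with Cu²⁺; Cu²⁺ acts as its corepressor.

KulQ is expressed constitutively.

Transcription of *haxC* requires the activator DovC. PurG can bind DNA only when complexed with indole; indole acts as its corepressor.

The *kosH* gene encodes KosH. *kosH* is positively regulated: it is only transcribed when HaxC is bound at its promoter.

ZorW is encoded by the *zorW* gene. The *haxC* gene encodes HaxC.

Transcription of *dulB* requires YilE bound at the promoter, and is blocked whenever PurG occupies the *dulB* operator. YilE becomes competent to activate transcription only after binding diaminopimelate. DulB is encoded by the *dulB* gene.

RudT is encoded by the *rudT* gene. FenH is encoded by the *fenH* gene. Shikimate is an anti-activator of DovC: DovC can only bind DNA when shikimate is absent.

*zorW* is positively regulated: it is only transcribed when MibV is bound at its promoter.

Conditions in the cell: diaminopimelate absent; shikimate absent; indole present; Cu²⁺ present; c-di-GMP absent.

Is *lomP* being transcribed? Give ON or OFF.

KulQ is produced constitutively and is active.
c-di-GMP is absent, so MibV is active.
No repressor is bound and MibV is active, so *zorW* is transcribed.
So ZorW is produced and active.
With repressor KulQ bound, *fenH* is not transcribed.
So FenH is not produced.
Cu²⁺ is present, so YilW is active.
With repressor YilW bound, *rudT* is not transcribed.
So RudT is not produced.
Shikimate is absent, so DovC is active.
No repressor is bound and DovC is active, so *haxC* is transcribed.
So HaxC is produced and active.
No repressor is bound and HaxC is active, so *kosH* is transcribed.
So KosH is produced and active.
Diaminopimelate is absent, so YilE is inactive.
Indole is present, so PurG is active.
With repressor PurG bound, *dulB* is not transcribed.
So DulB is not produced.
No repressor is bound and KosH is active, so *lomP* is transcribed.

ON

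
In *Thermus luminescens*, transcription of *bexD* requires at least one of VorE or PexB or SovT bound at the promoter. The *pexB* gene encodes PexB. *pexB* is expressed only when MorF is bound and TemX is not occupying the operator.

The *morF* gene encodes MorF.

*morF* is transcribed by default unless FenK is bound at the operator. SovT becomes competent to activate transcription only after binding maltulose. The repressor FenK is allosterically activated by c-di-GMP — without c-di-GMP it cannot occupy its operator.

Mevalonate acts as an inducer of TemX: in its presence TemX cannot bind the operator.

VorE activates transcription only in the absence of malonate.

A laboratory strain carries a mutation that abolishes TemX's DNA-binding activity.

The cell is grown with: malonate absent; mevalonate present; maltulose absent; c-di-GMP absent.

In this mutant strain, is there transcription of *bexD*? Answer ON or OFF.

Malonate is absent, so VorE is active.
TemX is non-functional in this strain, so it has no effect.
c-di-GMP is absent, so FenK is inactive.
With no repressor bound, *morF* is transcribed.
So MorF is produced and active.
No repressor is bound and MorF is active, so *pexB* is transcribed.
So PexB is produced and active.
Maltulose is absent, so SovT is inactive.
Activator VorE is present, so *bexD* is transcribed.

ON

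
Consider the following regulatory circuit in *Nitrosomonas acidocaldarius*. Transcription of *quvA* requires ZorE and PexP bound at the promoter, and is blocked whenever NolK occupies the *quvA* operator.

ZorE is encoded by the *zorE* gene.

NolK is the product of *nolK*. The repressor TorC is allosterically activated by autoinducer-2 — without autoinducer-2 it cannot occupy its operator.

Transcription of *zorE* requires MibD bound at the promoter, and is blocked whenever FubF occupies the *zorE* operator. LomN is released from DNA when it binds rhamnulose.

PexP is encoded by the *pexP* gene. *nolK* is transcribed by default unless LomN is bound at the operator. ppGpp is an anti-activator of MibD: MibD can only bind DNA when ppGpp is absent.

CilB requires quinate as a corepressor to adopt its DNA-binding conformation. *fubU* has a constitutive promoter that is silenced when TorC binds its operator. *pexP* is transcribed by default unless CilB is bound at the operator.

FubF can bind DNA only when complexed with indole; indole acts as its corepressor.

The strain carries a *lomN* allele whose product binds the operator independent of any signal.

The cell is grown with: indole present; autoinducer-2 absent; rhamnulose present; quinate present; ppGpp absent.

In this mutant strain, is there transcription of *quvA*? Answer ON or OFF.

Indole is present, so FubF is active.
ppGpp is absent, so MibD is active.
With repressor FubF bound, *zorE* is not transcribed.
So ZorE is not produced.
LomN is constitutively active in this strain.
With repressor LomN bound, *nolK* is not transcribed.
So NolK is not produced.
Quinate is present, so CilB is active.
With repressor CilB bound, *pexP* is not transcribed.
So PexP is not produced.
Required activator ZorE is absent, so *quvA* is not transcribed.

OFF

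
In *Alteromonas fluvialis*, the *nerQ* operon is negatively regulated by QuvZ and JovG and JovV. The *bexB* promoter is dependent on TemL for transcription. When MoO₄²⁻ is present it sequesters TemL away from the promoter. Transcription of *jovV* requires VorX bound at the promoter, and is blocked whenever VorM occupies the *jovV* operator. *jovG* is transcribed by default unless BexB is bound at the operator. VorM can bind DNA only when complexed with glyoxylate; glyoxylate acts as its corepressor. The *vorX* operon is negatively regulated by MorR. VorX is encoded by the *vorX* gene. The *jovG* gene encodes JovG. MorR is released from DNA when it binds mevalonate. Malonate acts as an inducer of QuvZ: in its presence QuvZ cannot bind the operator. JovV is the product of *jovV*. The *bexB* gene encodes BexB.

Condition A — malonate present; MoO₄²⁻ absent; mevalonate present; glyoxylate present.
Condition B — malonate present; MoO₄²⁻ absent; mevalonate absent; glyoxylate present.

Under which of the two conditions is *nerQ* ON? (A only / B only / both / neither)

Condition A:
Malonate is present, so QuvZ is inactive.
MoO₄²⁻ is absent, so TemL is active.
No repressor is bound and TemL is active, so *bexB* is transcribed.
So BexB is produced and active.
With repressor BexB bound, *jovG* is not transcribed.
So JovG is not produced.
Mevalonate is present, so MorR is inactive.
With no repressor bound, *vorX* is transcribed.
So VorX is produced and active.
Glyoxylate is present, so VorM is active.
With repressor VorM bound, *jovV* is not transcribed.
So JovV is not produced.
With no repressor bound, *nerQ* is transcribed.
→ *nerQ* is ON in A.
Condition B:
Malonate is present, so QuvZ is inactive.
MoO₄²⁻ is absent, so TemL is active.
No repressor is bound and TemL is active, so *bexB* is transcribed.
So BexB is produced and active.
With repressor BexB bound, *jovG* is not transcribed.
So JovG is not produced.
Mevalonate is absent, so MorR is active.
With repressor MorR bound, *vorX* is not transcribed.
So VorX is not produced.
Glyoxylate is present, so VorM is active.
With repressor VorM bound, *jovV* is not transcribed.
So JovV is not produced.
With no repressor bound, *nerQ* is transcribed.
→ *nerQ* is ON in B.

both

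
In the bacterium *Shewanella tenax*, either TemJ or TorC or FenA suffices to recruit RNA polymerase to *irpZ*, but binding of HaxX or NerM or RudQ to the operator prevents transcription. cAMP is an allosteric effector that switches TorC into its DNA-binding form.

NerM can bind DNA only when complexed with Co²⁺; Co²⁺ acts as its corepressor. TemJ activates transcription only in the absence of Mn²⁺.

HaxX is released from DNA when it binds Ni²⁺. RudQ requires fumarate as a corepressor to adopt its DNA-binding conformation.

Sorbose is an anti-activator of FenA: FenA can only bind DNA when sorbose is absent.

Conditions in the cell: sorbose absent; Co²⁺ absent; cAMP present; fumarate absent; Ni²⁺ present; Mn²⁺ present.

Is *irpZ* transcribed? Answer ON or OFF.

ON

Mn²⁺ is present, so TemJ is inactive.
cAMP is present, so TorC is active.
Ni²⁺ is present, so HaxX is inactive.
Sorbose is absent, so FenA is active.
Co²⁺ is absent, so NerM is inactive.
Fumarate is absent, so RudQ is inactive.
Activator TorC is present, so *irpZ* is transcribed.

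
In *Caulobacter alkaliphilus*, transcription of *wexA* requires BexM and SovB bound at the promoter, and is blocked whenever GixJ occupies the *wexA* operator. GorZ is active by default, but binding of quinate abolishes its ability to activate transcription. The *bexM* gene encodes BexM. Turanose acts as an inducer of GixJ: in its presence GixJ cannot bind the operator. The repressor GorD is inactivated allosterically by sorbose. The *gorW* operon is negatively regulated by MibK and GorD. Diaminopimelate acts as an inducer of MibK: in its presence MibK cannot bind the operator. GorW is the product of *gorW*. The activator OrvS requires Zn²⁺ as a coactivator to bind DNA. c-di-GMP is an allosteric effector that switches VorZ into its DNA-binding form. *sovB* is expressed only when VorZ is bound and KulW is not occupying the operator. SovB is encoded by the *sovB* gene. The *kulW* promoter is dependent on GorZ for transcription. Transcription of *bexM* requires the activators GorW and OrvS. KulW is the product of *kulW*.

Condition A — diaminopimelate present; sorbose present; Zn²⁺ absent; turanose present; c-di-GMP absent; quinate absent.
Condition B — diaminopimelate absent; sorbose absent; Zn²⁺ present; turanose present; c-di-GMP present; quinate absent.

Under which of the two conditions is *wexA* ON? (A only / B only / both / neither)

neither

Condition A:
Diaminopimelate is present, so MibK is inactive.
Sorbose is present, so GorD is inactive.
With no repressor bound, *gorW* is transcribed.
So GorW is produced and active.
Zn²⁺ is absent, so OrvS is inactive.
Required activator OrvS is absent, so *bexM* is not transcribed.
So BexM is not produced.
Turanose is present, so GixJ is inactive.
c-di-GMP is absent, so VorZ is inactive.
Quinate is absent, so GorZ is active.
No repressor is bound and GorZ is active, so *kulW* is transcribed.
So KulW is produced and active.
With repressor KulW bound, *sovB* is not transcribed.
So SovB is not produced.
Required activator BexM is absent, so *wexA* is not transcribed.
→ *wexA* is OFF in A.
Condition B:
Diaminopimelate is absent, so MibK is active.
Sorbose is absent, so GorD is active.
With repressor MibK bound, *gorW* is not transcribed.
So GorW is not produced.
Zn²⁺ is present, so OrvS is active.
Required activator GorW is absent, so *bexM* is not transcribed.
So BexM is not produced.
Turanose is present, so GixJ is inactive.
c-di-GMP is present, so VorZ is active.
Quinate is absent, so GorZ is active.
No repressor is bound and GorZ is active, so *kulW* is transcribed.
So KulW is produced and active.
With repressor KulW bound, *sovB* is not transcribed.
So SovB is not produced.
Required activator BexM is absent, so *wexA* is not transcribed.
→ *wexA* is OFF in B.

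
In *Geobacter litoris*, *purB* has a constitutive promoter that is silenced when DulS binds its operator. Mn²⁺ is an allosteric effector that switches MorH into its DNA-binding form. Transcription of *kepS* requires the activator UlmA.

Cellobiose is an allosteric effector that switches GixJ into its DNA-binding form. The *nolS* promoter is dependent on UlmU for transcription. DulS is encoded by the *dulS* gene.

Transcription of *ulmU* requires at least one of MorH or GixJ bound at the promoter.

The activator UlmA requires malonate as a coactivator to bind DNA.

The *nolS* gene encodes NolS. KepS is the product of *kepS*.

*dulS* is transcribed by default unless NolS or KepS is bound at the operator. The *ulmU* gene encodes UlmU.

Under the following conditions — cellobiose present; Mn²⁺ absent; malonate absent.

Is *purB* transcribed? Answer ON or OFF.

ON

Mn²⁺ is absent, so MorH is inactive.
Cellobiose is present, so GixJ is active.
Activator GixJ is present, so *ulmU* is transcribed.
So UlmU is produced and active.
No repressor is bound and UlmU is active, so *nolS* is transcribed.
So NolS is produced and active.
Malonate is absent, so UlmA is inactive.
Required activator UlmA is absent, so *kepS* is not transcribed.
So KepS is not produced.
With repressor NolS bound, *dulS* is not transcribed.
So DulS is not produced.
With no repressor bound, *purB* is transcribed.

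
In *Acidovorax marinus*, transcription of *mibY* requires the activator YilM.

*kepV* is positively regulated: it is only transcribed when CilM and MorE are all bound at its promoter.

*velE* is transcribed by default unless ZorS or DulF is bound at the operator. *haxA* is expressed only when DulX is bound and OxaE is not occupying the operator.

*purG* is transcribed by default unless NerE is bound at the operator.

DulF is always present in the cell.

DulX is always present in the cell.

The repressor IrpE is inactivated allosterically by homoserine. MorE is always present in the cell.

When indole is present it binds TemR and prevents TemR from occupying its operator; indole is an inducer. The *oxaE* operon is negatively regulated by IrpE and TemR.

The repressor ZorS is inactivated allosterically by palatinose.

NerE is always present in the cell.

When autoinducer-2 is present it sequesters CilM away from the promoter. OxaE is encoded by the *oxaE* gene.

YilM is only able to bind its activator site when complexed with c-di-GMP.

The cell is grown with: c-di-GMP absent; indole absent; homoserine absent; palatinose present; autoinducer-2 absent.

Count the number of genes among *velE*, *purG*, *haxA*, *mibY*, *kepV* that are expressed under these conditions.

2

Palatinose is present, so ZorS is inactive.
DulF is produced constitutively and is active.
With repressor DulF bound, *velE* is not transcribed.
→ *velE* is OFF.
NerE is produced constitutively and is active.
With repressor NerE bound, *purG* is not transcribed.
→ *purG* is OFF.
DulX is produced constitutively and is active.
Homoserine is absent, so IrpE is active.
Indole is absent, so TemR is active.
With repressor IrpE bound, *oxaE* is not transcribed.
So OxaE is not produced.
No repressor is bound and DulX is active, so *haxA* is transcribed.
→ *haxA* is ON.
c-di-GMP is absent, so YilM is inactive.
Required activator YilM is absent, so *mibY* is not transcribed.
→ *mibY* is OFF.
Autoinducer-2 is absent, so CilM is active.
MorE is produced constitutively and is active.
No repressor is bound and CilM and MorE are active, so *kepV* is transcribed.
→ *kepV* is ON.
2 of the 5 genes are transcribed.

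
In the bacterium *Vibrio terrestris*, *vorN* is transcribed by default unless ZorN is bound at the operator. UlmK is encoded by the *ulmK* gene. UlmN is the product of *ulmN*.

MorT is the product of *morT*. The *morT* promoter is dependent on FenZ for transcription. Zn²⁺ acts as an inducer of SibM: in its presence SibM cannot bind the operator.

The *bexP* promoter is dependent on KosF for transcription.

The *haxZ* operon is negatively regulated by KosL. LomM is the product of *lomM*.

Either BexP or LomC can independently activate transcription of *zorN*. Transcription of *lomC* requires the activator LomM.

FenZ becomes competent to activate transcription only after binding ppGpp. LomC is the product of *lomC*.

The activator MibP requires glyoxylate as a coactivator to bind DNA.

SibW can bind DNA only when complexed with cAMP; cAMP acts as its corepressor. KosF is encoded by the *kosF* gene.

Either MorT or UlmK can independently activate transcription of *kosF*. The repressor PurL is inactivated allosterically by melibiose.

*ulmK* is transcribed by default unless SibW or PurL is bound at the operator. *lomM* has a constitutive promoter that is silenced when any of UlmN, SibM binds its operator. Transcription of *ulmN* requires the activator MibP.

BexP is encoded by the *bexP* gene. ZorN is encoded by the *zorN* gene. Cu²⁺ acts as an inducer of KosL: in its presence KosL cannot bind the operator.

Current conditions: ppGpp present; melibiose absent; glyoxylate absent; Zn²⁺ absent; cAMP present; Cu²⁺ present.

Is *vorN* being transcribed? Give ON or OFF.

ppGpp is present, so FenZ is active.
No repressor is bound and FenZ is active, so *morT* is transcribed.
So MorT is produced and active.
cAMP is present, so SibW is active.
Melibiose is absent, so PurL is active.
With repressor SibW bound, *ulmK* is not transcribed.
So UlmK is not produced.
Activator MorT is present, so *kosF* is transcribed.
So KosF is produced and active.
No repressor is bound and KosF is active, so *bexP* is transcribed.
So BexP is produced and active.
Glyoxylate is absent, so MibP is inactive.
Required activator MibP is absent, so *ulmN* is not transcribed.
So UlmN is not produced.
Zn²⁺ is absent, so SibM is active.
With repressor SibM bound, *lomM* is not transcribed.
So LomM is not produced.
Required activator LomM is absent, so *lomC* is not transcribed.
So LomC is not produced.
Activator BexP is present, so *zorN* is transcribed.
So ZorN is produced and active.
With repressor ZorN bound, *vorN* is not transcribed.

OFF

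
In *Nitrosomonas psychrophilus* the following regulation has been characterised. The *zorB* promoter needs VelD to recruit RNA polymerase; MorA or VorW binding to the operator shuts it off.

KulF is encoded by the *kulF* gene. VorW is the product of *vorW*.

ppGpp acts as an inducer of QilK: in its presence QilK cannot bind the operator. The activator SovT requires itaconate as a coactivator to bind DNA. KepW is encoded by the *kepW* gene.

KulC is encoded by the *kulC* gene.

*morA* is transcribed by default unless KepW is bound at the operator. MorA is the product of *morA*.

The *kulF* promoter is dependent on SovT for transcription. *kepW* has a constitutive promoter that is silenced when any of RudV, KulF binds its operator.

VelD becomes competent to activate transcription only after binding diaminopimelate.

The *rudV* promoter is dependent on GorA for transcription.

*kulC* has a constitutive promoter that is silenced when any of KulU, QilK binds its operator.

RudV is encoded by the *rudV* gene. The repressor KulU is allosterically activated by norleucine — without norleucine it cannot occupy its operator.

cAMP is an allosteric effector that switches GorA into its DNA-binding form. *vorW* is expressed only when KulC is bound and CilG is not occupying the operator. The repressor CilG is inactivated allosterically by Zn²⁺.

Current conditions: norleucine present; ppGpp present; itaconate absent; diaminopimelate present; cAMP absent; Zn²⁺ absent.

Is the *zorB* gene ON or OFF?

cAMP is absent, so GorA is inactive.
Required activator GorA is absent, so *rudV* is not transcribed.
So RudV is not produced.
Itaconate is absent, so SovT is inactive.
Required activator SovT is absent, so *kulF* is not transcribed.
So KulF is not produced.
With no repressor bound, *kepW* is transcribed.
So KepW is produced and active.
With repressor KepW bound, *morA* is not transcribed.
So MorA is not produced.
Diaminopimelate is present, so VelD is active.
Zn²⁺ is absent, so CilG is active.
Norleucine is present, so KulU is active.
ppGpp is present, so QilK is inactive.
With repressor KulU bound, *kulC* is not transcribed.
So KulC is not produced.
With repressor CilG bound, *vorW* is not transcribed.
So VorW is not produced.
No repressor is bound and VelD is active, so *zorB* is transcribed.

ON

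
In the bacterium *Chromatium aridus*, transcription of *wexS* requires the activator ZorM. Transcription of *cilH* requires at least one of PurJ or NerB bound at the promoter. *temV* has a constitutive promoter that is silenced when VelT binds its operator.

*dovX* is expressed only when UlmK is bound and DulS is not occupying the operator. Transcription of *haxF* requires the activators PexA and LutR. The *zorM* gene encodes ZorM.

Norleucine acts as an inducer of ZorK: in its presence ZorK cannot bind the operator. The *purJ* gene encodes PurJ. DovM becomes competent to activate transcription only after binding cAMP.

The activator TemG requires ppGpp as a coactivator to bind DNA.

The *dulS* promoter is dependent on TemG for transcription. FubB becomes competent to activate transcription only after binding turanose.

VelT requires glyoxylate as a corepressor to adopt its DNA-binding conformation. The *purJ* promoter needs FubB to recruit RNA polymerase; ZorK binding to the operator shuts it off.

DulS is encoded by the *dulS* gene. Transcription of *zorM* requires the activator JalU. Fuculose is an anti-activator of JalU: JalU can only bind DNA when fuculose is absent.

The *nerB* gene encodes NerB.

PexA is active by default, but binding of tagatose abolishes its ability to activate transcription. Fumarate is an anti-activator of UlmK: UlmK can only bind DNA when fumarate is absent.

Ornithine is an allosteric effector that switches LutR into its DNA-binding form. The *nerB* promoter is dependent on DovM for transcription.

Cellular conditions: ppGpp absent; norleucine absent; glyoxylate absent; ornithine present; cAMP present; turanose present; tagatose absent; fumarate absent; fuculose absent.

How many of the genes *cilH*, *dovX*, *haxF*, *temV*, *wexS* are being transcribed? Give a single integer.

5

Norleucine is absent, so ZorK is active.
Turanose is present, so FubB is active.
With repressor ZorK bound, *purJ* is not transcribed.
So PurJ is not produced.
cAMP is present, so DovM is active.
No repressor is bound and DovM is active, so *nerB* is transcribed.
So NerB is produced and active.
Activator NerB is present, so *cilH* is transcribed.
→ *cilH* is ON.
ppGpp is absent, so TemG is inactive.
Required activator TemG is absent, so *dulS* is not transcribed.
So DulS is not produced.
Fumarate is absent, so UlmK is active.
No repressor is bound and UlmK is active, so *dovX* is transcribed.
→ *dovX* is ON.
Tagatose is absent, so PexA is active.
Ornithine is present, so LutR is active.
No repressor is bound and PexA and LutR are active, so *haxF* is transcribed.
→ *haxF* is ON.
Glyoxylate is absent, so VelT is inactive.
With no repressor bound, *temV* is transcribed.
→ *temV* is ON.
Fuculose is absent, so JalU is active.
No repressor is bound and JalU is active, so *zorM* is transcribed.
So ZorM is produced and active.
No repressor is bound and ZorM is active, so *wexS* is transcribed.
→ *wexS* is ON.
5 of the 5 genes are transcribed.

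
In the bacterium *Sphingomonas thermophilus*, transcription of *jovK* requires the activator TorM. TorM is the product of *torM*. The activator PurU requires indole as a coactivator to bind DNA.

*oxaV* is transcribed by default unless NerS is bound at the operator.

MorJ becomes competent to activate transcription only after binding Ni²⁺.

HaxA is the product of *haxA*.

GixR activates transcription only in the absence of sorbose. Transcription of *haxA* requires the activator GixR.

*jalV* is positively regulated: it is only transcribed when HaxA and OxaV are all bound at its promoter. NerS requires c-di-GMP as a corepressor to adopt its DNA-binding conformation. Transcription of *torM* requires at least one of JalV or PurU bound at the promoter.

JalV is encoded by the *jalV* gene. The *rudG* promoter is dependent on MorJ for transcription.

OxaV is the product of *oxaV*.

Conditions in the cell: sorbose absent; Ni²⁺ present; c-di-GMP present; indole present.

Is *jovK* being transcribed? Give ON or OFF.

ON

Sorbose is absent, so GixR is active.
No repressor is bound and GixR is active, so *haxA* is transcribed.
So HaxA is produced and active.
c-di-GMP is present, so NerS is active.
With repressor NerS bound, *oxaV* is not transcribed.
So OxaV is not produced.
Required activator OxaV is absent, so *jalV* is not transcribed.
So JalV is not produced.
Indole is present, so PurU is active.
Activator PurU is present, so *torM* is transcribed.
So TorM is produced and active.
No repressor is bound and TorM is active, so *jovK* is transcribed.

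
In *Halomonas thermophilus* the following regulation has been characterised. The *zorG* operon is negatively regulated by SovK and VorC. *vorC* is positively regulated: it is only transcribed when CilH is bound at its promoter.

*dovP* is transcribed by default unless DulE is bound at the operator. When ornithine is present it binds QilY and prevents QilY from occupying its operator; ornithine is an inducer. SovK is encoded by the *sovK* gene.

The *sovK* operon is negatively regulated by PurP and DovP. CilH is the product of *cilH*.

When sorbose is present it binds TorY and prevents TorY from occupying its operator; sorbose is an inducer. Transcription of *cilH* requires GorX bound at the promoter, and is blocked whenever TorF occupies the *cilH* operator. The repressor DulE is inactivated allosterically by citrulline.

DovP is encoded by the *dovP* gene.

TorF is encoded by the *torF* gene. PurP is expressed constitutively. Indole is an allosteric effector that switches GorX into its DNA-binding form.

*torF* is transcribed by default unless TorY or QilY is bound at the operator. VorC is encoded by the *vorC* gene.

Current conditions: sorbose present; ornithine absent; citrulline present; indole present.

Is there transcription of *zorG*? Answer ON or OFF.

PurP is produced constitutively and is active.
Citrulline is present, so DulE is inactive.
With no repressor bound, *dovP* is transcribed.
So DovP is produced and active.
With repressor PurP bound, *sovK* is not transcribed.
So SovK is not produced.
Indole is present, so GorX is active.
Sorbose is present, so TorY is inactive.
Ornithine is absent, so QilY is active.
With repressor QilY bound, *torF* is not transcribed.
So TorF is not produced.
No repressor is bound and GorX is active, so *cilH* is transcribed.
So CilH is produced and active.
No repressor is bound and CilH is active, so *vorC* is transcribed.
So VorC is produced and active.
With repressor VorC bound, *zorG* is not transcribed.

OFF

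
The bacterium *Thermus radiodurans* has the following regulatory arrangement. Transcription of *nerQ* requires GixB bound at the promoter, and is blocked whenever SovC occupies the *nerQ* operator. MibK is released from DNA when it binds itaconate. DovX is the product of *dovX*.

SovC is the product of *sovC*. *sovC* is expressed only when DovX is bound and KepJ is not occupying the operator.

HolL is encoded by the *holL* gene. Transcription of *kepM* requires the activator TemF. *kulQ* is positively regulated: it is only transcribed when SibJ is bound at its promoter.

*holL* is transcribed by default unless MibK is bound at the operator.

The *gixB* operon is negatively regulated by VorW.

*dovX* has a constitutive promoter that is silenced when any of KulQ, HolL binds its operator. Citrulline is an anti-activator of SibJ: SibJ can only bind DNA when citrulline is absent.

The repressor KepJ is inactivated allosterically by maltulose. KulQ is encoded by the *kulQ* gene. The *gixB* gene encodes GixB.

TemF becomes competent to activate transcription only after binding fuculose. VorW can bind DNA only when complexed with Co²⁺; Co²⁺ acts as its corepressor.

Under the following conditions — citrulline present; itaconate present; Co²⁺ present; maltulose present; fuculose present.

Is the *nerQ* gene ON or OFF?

OFF

Maltulose is present, so KepJ is inactive.
Citrulline is present, so SibJ is inactive.
Required activator SibJ is absent, so *kulQ* is not transcribed.
So KulQ is not produced.
Itaconate is present, so MibK is inactive.
With no repressor bound, *holL* is transcribed.
So HolL is produced and active.
With repressor HolL bound, *dovX* is not transcribed.
So DovX is not produced.
Required activator DovX is absent, so *sovC* is not transcribed.
So SovC is not produced.
Co²⁺ is present, so VorW is active.
With repressor VorW bound, *gixB* is not transcribed.
So GixB is not produced.
Required activator GixB is absent, so *nerQ* is not transcribed.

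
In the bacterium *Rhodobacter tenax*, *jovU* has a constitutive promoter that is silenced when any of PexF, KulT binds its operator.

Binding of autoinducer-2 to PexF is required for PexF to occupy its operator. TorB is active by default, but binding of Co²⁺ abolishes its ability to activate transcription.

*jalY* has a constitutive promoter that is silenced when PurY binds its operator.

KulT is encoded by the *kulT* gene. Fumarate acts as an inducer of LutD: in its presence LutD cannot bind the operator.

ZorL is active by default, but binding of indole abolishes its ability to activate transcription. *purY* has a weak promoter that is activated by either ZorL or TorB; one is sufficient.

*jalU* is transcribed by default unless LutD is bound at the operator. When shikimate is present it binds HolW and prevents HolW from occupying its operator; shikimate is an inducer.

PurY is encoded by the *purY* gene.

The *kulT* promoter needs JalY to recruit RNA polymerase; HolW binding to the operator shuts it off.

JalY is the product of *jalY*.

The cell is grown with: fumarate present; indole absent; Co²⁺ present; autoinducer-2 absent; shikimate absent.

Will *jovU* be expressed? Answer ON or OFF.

ON

Autoinducer-2 is absent, so PexF is inactive.
Shikimate is absent, so HolW is active.
Indole is absent, so ZorL is active.
Co²⁺ is present, so TorB is inactive.
Activator ZorL is present, so *purY* is transcribed.
So PurY is produced and active.
With repressor PurY bound, *jalY* is not transcribed.
So JalY is not produced.
With repressor HolW bound, *kulT* is not transcribed.
So KulT is not produced.
With no repressor bound, *jovU* is transcribed.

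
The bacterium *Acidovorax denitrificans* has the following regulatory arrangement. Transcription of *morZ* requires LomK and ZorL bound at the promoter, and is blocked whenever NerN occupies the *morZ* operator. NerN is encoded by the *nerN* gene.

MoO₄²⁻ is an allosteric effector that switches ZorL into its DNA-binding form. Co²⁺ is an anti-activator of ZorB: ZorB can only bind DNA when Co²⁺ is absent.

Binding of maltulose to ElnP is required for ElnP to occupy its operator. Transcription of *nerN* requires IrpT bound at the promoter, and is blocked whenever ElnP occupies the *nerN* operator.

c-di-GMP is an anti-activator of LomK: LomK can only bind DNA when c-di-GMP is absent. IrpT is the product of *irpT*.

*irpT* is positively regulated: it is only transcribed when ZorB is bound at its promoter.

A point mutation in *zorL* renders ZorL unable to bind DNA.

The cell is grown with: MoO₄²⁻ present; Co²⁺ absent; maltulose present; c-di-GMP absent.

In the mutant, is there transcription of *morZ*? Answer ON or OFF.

OFF

c-di-GMP is absent, so LomK is active.
ZorL is non-functional in this strain, so it has no effect.
Maltulose is present, so ElnP is active.
Co²⁺ is absent, so ZorB is active.
No repressor is bound and ZorB is active, so *irpT* is transcribed.
So IrpT is produced and active.
With repressor ElnP bound, *nerN* is not transcribed.
So NerN is not produced.
Required activator ZorL is absent, so *morZ* is not transcribed.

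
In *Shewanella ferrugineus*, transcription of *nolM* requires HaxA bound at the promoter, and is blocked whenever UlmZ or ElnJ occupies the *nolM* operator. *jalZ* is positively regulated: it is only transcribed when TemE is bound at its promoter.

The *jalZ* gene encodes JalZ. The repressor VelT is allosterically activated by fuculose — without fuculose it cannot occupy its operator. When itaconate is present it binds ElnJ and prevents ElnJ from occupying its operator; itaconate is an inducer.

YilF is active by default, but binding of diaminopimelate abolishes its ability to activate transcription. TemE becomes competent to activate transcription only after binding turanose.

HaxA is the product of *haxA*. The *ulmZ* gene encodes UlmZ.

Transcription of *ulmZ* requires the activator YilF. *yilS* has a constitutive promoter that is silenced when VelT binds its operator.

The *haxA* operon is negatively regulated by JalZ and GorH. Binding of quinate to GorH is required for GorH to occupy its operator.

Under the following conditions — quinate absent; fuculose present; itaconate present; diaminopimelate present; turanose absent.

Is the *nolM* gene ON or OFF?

ON

Diaminopimelate is present, so YilF is inactive.
Required activator YilF is absent, so *ulmZ* is not transcribed.
So UlmZ is not produced.
Itaconate is present, so ElnJ is inactive.
Turanose is absent, so TemE is inactive.
Required activator TemE is absent, so *jalZ* is not transcribed.
So JalZ is not produced.
Quinate is absent, so GorH is inactive.
With no repressor bound, *haxA* is transcribed.
So HaxA is produced and active.
No repressor is bound and HaxA is active, so *nolM* is transcribed.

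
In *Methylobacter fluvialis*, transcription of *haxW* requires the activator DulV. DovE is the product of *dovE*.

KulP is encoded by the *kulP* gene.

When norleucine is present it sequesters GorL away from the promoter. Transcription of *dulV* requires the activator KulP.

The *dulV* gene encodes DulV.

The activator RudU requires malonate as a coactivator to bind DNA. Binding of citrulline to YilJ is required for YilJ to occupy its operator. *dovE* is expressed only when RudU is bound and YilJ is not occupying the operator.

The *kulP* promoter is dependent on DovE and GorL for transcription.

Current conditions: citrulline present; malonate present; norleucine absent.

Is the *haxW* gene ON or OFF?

Citrulline is present, so YilJ is active.
Malonate is present, so RudU is active.
With repressor YilJ bound, *dovE* is not transcribed.
So DovE is not produced.
Norleucine is absent, so GorL is active.
Required activator DovE is absent, so *kulP* is not transcribed.
So KulP is not produced.
Required activator KulP is absent, so *dulV* is not transcribed.
So DulV is not produced.
Required activator DulV is absent, so *haxW* is not transcribed.

OFF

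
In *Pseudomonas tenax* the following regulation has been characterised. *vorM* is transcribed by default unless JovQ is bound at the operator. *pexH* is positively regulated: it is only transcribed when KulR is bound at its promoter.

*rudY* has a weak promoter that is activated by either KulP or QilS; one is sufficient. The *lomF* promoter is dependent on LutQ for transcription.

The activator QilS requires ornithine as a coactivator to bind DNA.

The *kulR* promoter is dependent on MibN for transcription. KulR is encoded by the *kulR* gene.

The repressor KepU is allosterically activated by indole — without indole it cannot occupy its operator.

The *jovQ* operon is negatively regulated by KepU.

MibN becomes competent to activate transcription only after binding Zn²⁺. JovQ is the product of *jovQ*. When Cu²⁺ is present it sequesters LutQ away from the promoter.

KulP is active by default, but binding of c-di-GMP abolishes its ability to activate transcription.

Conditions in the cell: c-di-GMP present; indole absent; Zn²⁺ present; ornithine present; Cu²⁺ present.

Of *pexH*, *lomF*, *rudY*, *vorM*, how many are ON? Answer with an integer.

2

Zn²⁺ is present, so MibN is active.
No repressor is bound and MibN is active, so *kulR* is transcribed.
So KulR is produced and active.
No repressor is bound and KulR is active, so *pexH* is transcribed.
→ *pexH* is ON.
Cu²⁺ is present, so LutQ is inactive.
Required activator LutQ is absent, so *lomF* is not transcribed.
→ *lomF* is OFF.
c-di-GMP is present, so KulP is inactive.
Ornithine is present, so QilS is active.
Activator QilS is present, so *rudY* is transcribed.
→ *rudY* is ON.
Indole is absent, so KepU is inactive.
With no repressor bound, *jovQ* is transcribed.
So JovQ is produced and active.
With repressor JovQ bound, *vorM* is not transcribed.
→ *vorM* is OFF.
2 of the 4 genes are transcribed.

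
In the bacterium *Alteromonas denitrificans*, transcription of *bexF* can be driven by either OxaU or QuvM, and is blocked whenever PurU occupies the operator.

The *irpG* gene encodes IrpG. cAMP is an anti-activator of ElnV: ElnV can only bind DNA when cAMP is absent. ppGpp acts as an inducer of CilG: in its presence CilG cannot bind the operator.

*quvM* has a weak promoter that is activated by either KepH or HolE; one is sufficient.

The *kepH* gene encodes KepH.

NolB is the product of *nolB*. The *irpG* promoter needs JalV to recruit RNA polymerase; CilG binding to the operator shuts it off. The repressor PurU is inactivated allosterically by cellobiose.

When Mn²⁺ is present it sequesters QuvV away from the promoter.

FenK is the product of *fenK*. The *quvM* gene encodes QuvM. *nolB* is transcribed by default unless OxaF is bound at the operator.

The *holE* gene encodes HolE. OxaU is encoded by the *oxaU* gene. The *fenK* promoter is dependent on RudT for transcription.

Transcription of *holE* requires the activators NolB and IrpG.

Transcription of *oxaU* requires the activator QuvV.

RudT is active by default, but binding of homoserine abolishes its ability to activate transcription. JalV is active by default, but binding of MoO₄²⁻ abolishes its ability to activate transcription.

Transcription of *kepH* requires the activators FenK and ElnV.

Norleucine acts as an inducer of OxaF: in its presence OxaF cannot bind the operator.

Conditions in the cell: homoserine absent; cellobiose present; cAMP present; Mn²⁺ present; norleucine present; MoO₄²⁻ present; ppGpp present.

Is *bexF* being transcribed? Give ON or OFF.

OFF

Cellobiose is present, so PurU is inactive.
Mn²⁺ is present, so QuvV is inactive.
Required activator QuvV is absent, so *oxaU* is not transcribed.
So OxaU is not produced.
Homoserine is absent, so RudT is active.
No repressor is bound and RudT is active, so *fenK* is transcribed.
So FenK is produced and active.
cAMP is present, so ElnV is inactive.
Required activator ElnV is absent, so *kepH* is not transcribed.
So KepH is not produced.
Norleucine is present, so OxaF is inactive.
With no repressor bound, *nolB* is transcribed.
So NolB is produced and active.
MoO₄²⁻ is present, so JalV is inactive.
ppGpp is present, so CilG is inactive.
Required activator JalV is absent, so *irpG* is not transcribed.
So IrpG is not produced.
Required activator IrpG is absent, so *holE* is not transcribed.
So HolE is not produced.
No activator is available at the *quvM* promoter, so *quvM* is not transcribed.
So QuvM is not produced.
No activator is available at the *bexF* promoter, so *bexF* is not transcribed.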